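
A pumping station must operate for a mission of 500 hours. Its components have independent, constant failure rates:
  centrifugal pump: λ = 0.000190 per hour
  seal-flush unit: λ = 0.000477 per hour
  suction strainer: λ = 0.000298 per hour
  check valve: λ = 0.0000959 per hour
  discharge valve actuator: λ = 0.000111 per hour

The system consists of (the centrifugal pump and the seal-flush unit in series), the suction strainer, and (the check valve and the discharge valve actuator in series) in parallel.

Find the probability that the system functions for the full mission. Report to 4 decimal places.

R(centrifugal pump) = exp(−0.000190 × 500) = 0.909373
R(seal-flush unit) = exp(−0.000477 × 500) = 0.787809
R(suction strainer) = exp(−0.000298 × 500) = 0.861569
R(check valve) = exp(−0.0000959 × 500) = 0.953181
R(discharge valve actuator) = exp(−0.000111 × 500) = 0.946012
Series (centrifugal pump and seal-flush unit): 0.909373 × 0.787809 = 0.716412
Series (check valve and discharge valve actuator): 0.953181 × 0.946012 = 0.901721
Parallel ([0.716412], suction strainer, and [0.901721]): 1 − (1 − 0.716412)(1 − 0.861569)(1 − 0.901721) = 0.9961

0.9961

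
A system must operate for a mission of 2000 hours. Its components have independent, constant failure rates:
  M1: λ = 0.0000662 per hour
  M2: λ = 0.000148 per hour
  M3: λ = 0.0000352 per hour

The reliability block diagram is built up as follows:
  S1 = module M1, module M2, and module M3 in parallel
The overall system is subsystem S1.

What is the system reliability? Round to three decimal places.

0.998

R(M1) = exp(−0.0000662 × 2000) = 0.87599
R(M2) = exp(−0.000148 × 2000) = 0.74379
R(M3) = exp(−0.0000352 × 2000) = 0.93202
Parallel (M1, M2, and M3): 1 − (1 − 0.87599)(1 − 0.74379)(1 − 0.93202) = 0.998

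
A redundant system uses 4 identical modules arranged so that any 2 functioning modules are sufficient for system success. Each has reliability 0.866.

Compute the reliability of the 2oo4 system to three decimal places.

0.991

R = Σ_{i=2}^{4} C(4,i) p^i (1−p)^{4−i} with p = 0.866
C(4,2)·0.866^2·0.134^2 = 0.08080
C(4,3)·0.866^3·0.134^1 = 0.34811
C(4,4)·0.866^4·0.134^0 = 0.56243
Sum = 0.991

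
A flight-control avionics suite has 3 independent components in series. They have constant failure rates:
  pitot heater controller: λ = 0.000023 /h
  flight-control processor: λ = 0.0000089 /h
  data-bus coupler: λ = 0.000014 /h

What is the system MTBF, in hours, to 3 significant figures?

Series of exponential components: λ_sys = Σ λ_i
λ_sys = 0.000023 + 0.0000089 + 0.000014 = 4.5900e-05 /h
MTBF = 1 / λ_sys = 21800 h

21800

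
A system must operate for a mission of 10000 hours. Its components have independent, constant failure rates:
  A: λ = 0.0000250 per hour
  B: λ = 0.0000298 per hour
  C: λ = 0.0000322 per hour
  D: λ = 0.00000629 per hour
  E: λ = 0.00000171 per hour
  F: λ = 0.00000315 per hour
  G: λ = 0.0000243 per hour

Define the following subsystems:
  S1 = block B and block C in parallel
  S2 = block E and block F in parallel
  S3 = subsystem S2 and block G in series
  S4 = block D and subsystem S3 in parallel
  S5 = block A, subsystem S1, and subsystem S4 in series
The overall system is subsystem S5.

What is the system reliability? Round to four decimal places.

R(A) = exp(−0.0000250 × 10000) = 0.778801
R(B) = exp(−0.0000298 × 10000) = 0.742301
R(C) = exp(−0.0000322 × 10000) = 0.724698
R(D) = exp(−0.00000629 × 10000) = 0.939037
R(E) = exp(−0.00000171 × 10000) = 0.983045
R(F) = exp(−0.00000315 × 10000) = 0.968991
R(G) = exp(−0.0000243 × 10000) = 0.784272
Parallel (B and C): 1 − (1 − 0.742301)(1 − 0.724698) = 0.929055
Parallel (E and F): 1 − (1 − 0.983045)(1 − 0.968991) = 0.999474
Series ([0.999474] and G): 0.999474 × 0.784272 = 0.783859
Parallel (D and [0.783859]): 1 − (1 − 0.939037)(1 − 0.783859) = 0.986823
Series (A, [0.929055], and [0.986823]): 0.778801 × 0.929055 × 0.986823 = 0.7140

0.7140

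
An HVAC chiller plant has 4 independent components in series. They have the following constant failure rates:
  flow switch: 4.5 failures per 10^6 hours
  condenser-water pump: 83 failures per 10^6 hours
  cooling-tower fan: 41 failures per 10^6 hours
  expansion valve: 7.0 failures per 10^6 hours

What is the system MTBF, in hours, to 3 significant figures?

Series of exponential components: λ_sys = Σ λ_i
λ_sys = 0.0000045 + 0.000083 + 0.000041 + 0.0000070 = 1.3550e-04 /h
MTBF = 1 / λ_sys = 7380 h

7380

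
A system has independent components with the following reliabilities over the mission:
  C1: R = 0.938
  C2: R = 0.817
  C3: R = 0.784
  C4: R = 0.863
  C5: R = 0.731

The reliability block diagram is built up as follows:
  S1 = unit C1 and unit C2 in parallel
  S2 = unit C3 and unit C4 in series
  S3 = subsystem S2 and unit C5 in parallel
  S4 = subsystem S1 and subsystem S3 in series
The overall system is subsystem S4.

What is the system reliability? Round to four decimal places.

Parallel (C1 and C2): 1 − (1 − 0.938000)(1 − 0.817000) = 0.988654
Series (C3 and C4): 0.784000 × 0.863000 = 0.676592
Parallel ([0.676592] and C5): 1 − (1 − 0.676592)(1 − 0.731000) = 0.913003
Series ([0.988654] and [0.913003]): 0.988654 × 0.913003 = 0.9026

0.9026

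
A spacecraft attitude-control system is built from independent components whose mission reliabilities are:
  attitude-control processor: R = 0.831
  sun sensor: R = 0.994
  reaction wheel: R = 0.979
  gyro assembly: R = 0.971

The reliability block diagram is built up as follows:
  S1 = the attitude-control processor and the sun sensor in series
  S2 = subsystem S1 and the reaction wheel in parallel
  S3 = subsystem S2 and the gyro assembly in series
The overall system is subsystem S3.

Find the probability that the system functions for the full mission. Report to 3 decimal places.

0.967

Series (attitude-control processor and sun sensor): 0.83100 × 0.99400 = 0.82601
Parallel ([0.82601] and reaction wheel): 1 − (1 − 0.82601)(1 − 0.97900) = 0.99635
Series ([0.99635] and gyro assembly): 0.99635 × 0.97100 = 0.967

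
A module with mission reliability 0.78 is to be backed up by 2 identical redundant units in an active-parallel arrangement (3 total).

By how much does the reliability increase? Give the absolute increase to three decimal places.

R_before = 0.78
R_after = 1 − (1 − 0.78)^3 = 0.989
ΔR = 0.989 − 0.78 = 0.209

0.209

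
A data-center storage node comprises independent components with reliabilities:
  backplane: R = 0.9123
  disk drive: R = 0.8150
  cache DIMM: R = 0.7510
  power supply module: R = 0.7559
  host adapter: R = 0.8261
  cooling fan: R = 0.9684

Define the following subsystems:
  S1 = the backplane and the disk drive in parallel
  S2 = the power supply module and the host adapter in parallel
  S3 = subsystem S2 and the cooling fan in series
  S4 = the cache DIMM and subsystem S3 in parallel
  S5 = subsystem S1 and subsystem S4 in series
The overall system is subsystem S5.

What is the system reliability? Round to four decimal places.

Parallel (backplane and disk drive): 1 − (1 − 0.912300)(1 − 0.815000) = 0.983776
Parallel (power supply module and host adapter): 1 − (1 − 0.755900)(1 − 0.826100) = 0.957551
Series ([0.957551] and cooling fan): 0.957551 × 0.968400 = 0.927292
Parallel (cache DIMM and [0.927292]): 1 − (1 − 0.751000)(1 − 0.927292) = 0.981896
Series ([0.983776] and [0.981896]): 0.983776 × 0.981896 = 0.9660

0.9660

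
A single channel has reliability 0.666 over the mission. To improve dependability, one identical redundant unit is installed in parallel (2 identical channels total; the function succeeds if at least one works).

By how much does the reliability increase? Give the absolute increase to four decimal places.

R_before = 0.666
R_after = 1 − (1 − 0.666)^2 = 0.8884
ΔR = 0.8884 − 0.666 = 0.2224

0.2224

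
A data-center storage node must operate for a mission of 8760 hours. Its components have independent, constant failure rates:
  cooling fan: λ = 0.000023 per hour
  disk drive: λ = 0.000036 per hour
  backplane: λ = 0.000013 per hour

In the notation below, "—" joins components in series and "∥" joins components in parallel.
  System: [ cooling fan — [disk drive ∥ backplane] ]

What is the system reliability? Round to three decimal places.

0.794

R(cooling fan) = exp(−0.000023 × 8760) = 0.81752
R(disk drive) = exp(−0.000036 × 8760) = 0.72953
R(backplane) = exp(−0.000013 × 8760) = 0.89237
Parallel (disk drive and backplane): 1 − (1 − 0.72953)(1 − 0.89237) = 0.97089
Series (cooling fan and [0.97089]): 0.81752 × 0.97089 = 0.794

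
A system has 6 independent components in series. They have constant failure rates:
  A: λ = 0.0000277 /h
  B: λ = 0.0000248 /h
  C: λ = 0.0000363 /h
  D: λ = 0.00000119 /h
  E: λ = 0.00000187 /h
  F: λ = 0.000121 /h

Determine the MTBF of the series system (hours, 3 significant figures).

4700

Series of exponential components: λ_sys = Σ λ_i
λ_sys = 0.0000277 + 0.0000248 + 0.0000363 + 0.00000119 + 0.00000187 + 0.000121 = 2.1286e-04 /h
MTBF = 1 / λ_sys = 4700 h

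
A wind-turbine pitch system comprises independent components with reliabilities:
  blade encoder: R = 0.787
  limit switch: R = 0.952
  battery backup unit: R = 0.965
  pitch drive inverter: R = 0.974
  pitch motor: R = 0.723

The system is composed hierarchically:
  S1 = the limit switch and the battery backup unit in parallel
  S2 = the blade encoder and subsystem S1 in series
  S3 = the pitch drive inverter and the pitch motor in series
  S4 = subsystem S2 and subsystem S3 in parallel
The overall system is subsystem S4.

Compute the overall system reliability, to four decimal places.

0.9366

Parallel (limit switch and battery backup unit): 1 − (1 − 0.952000)(1 − 0.965000) = 0.998320
Series (blade encoder and [0.998320]): 0.787000 × 0.998320 = 0.785678
Series (pitch drive inverter and pitch motor): 0.974000 × 0.723000 = 0.704202
Parallel ([0.785678] and [0.704202]): 1 − (1 − 0.785678)(1 − 0.704202) = 0.9366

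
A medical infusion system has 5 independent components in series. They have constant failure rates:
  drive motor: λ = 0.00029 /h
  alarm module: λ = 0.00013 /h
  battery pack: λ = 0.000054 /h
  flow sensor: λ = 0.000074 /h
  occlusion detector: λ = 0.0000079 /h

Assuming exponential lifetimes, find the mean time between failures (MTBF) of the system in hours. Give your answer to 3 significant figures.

Series of exponential components: λ_sys = Σ λ_i
λ_sys = 0.00029 + 0.00013 + 0.000054 + 0.000074 + 0.0000079 = 5.5590e-04 /h
MTBF = 1 / λ_sys = 1800 h

1800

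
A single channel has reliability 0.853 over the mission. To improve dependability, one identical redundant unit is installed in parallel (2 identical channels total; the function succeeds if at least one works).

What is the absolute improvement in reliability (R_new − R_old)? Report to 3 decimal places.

0.125

R_before = 0.853
R_after = 1 − (1 − 0.853)^2 = 0.978
ΔR = 0.978 − 0.853 = 0.125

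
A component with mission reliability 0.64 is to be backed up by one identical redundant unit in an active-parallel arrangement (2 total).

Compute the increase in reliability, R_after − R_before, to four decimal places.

R_before = 0.64
R_after = 1 − (1 − 0.64)^2 = 0.8704
ΔR = 0.8704 − 0.64 = 0.2304

0.2304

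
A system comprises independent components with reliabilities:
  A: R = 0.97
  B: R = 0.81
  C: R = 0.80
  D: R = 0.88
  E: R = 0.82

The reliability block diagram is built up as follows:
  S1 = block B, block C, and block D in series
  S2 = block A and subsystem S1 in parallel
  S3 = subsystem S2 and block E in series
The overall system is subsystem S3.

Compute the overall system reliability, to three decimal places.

0.809

Series (B, C, and D): 0.81000 × 0.80000 × 0.88000 = 0.57024
Parallel (A and [0.57024]): 1 − (1 − 0.97000)(1 − 0.57024) = 0.98711
Series ([0.98711] and E): 0.98711 × 0.82000 = 0.809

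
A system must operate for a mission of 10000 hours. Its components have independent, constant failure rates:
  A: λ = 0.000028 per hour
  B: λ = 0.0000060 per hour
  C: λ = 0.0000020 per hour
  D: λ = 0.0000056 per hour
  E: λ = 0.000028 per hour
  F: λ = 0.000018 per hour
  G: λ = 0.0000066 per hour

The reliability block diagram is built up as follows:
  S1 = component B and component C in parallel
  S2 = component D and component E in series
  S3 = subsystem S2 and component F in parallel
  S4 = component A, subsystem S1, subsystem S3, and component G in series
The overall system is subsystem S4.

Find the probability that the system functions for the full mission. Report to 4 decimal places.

0.6735

R(A) = exp(−0.000028 × 10000) = 0.755784
R(B) = exp(−0.0000060 × 10000) = 0.941765
R(C) = exp(−0.0000020 × 10000) = 0.980199
R(D) = exp(−0.0000056 × 10000) = 0.945539
R(E) = exp(−0.000028 × 10000) = 0.755784
R(F) = exp(−0.000018 × 10000) = 0.835270
R(G) = exp(−0.0000066 × 10000) = 0.936131
Parallel (B and C): 1 − (1 − 0.941765)(1 − 0.980199) = 0.998847
Series (D and E): 0.945539 × 0.755784 = 0.714623
Parallel ([0.714623] and F): 1 − (1 − 0.714623)(1 − 0.835270) = 0.952990
Series (A, [0.998847], [0.952990], and G): 0.755784 × 0.998847 × 0.952990 × 0.936131 = 0.6735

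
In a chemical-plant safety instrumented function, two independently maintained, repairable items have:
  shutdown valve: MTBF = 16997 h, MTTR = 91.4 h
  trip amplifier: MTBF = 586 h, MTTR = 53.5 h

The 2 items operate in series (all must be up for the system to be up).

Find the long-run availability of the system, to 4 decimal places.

A(shutdown valve) = MTBF/(MTBF+MTTR) = 16997/(16997+91.4) = 0.994651
A(trip amplifier) = MTBF/(MTBF+MTTR) = 586/(586+53.5) = 0.916341
Series availability: 0.994651 × 0.916341 = 0.9114

0.9114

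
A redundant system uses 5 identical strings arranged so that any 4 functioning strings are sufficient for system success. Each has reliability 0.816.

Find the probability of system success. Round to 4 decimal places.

0.7697

R = Σ_{i=4}^{5} C(5,i) p^i (1−p)^{5−i} with p = 0.816
C(5,4)·0.816^4·0.184^1 = 0.407895
C(5,5)·0.816^5·0.184^0 = 0.361785
Sum = 0.7697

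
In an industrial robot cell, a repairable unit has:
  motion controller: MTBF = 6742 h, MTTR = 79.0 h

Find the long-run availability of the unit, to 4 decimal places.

0.9884

A(motion controller) = MTBF/(MTBF+MTTR) = 6742/(6742+79.0) = 0.9884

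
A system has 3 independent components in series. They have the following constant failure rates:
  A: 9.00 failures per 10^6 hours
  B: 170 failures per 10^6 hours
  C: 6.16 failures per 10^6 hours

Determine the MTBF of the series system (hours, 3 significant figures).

5400

Series of exponential components: λ_sys = Σ λ_i
λ_sys = 0.00000900 + 0.000170 + 0.00000616 = 1.8516e-04 /h
MTBF = 1 / λ_sys = 5400 h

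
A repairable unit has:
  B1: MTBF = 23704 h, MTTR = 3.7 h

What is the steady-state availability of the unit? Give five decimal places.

A(B1) = MTBF/(MTBF+MTTR) = 23704/(23704+3.7) = 0.99984

0.99984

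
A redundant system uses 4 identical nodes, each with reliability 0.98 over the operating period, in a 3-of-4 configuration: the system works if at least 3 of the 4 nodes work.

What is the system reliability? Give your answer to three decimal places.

R = Σ_{i=3}^{4} C(4,i) p^i (1−p)^{4−i} with p = 0.98
C(4,3)·0.98^3·0.02^1 = 0.07530
C(4,4)·0.98^4·0.02^0 = 0.92237
Sum = 0.998

0.998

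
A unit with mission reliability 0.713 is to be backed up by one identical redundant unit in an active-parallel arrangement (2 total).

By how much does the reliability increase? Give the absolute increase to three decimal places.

0.205

R_before = 0.713
R_after = 1 − (1 − 0.713)^2 = 0.918
ΔR = 0.918 − 0.713 = 0.205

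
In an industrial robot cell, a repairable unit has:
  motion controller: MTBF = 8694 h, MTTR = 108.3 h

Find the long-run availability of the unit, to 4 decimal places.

0.9877

A(motion controller) = MTBF/(MTBF+MTTR) = 8694/(8694+108.3) = 0.9877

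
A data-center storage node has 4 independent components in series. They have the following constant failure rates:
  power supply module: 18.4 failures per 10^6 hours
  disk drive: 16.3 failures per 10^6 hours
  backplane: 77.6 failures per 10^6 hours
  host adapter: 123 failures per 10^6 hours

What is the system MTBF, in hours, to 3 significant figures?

4250

Series of exponential components: λ_sys = Σ λ_i
λ_sys = 0.0000184 + 0.0000163 + 0.0000776 + 0.000123 = 2.3530e-04 /h
MTBF = 1 / λ_sys = 4250 h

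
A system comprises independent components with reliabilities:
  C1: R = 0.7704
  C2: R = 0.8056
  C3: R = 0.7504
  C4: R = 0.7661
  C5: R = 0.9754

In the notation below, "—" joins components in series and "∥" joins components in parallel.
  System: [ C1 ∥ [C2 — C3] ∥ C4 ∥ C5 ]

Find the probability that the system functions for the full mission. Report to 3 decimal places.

Series (C2 and C3): 0.80560 × 0.75040 = 0.60452
Parallel (C1, [0.60452], C4, and C5): 1 − (1 − 0.77040)(1 − 0.60452)(1 − 0.76610)(1 − 0.97540) = 0.999

0.999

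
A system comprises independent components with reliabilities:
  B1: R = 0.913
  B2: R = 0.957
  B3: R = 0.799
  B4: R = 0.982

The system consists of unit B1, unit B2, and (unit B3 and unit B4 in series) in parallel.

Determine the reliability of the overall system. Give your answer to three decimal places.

Series (B3 and B4): 0.79900 × 0.98200 = 0.78462
Parallel (B1, B2, and [0.78462]): 1 − (1 − 0.91300)(1 − 0.95700)(1 − 0.78462) = 0.999

0.999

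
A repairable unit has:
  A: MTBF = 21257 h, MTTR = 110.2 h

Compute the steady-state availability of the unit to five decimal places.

0.99484

A(A) = MTBF/(MTBF+MTTR) = 21257/(21257+110.2) = 0.99484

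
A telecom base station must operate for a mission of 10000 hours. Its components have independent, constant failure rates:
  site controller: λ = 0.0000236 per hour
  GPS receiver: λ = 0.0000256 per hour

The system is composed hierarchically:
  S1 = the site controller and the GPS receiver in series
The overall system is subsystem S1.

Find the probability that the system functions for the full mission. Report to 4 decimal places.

0.6114

R(site controller) = exp(−0.0000236 × 10000) = 0.789781
R(GPS receiver) = exp(−0.0000256 × 10000) = 0.774142
Series (site controller and GPS receiver): 0.789781 × 0.774142 = 0.6114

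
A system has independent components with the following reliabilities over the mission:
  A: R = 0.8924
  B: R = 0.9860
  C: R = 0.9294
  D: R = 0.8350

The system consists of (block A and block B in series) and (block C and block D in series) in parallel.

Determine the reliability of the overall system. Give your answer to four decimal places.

Series (A and B): 0.892400 × 0.986000 = 0.879906
Series (C and D): 0.929400 × 0.835000 = 0.776049
Parallel ([0.879906] and [0.776049]): 1 − (1 − 0.879906)(1 − 0.776049) = 0.9731

0.9731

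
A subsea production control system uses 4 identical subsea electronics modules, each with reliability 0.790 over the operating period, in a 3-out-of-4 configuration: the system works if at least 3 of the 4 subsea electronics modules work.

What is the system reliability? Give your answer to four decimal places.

R = Σ_{i=3}^{4} C(4,i) p^i (1−p)^{4−i} with p = 0.790
C(4,3)·0.790^3·0.210^1 = 0.414153
C(4,4)·0.790^4·0.210^0 = 0.389501
Sum = 0.8037

0.8037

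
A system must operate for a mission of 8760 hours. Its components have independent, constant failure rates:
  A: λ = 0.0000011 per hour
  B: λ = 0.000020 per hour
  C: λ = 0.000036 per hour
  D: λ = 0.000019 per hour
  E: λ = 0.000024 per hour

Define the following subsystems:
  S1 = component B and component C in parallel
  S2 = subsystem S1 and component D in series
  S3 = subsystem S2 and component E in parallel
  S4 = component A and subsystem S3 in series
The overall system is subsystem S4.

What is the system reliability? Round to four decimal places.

R(A) = exp(−0.0000011 × 8760) = 0.990410
R(B) = exp(−0.000020 × 8760) = 0.839289
R(C) = exp(−0.000036 × 8760) = 0.729526
R(D) = exp(−0.000019 × 8760) = 0.846674
R(E) = exp(−0.000024 × 8760) = 0.810390
Parallel (B and C): 1 − (1 − 0.839289)(1 − 0.729526) = 0.956532
Series ([0.956532] and D): 0.956532 × 0.846674 = 0.809871
Parallel ([0.809871] and E): 1 − (1 − 0.809871)(1 − 0.810390) = 0.963950
Series (A and [0.963950]): 0.990410 × 0.963950 = 0.9547

0.9547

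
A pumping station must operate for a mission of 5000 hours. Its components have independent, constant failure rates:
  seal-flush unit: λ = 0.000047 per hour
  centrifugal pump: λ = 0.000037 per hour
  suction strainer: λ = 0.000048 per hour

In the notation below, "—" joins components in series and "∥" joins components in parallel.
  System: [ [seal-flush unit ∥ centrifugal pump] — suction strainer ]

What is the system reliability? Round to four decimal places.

R(seal-flush unit) = exp(−0.000047 × 5000) = 0.790571
R(centrifugal pump) = exp(−0.000037 × 5000) = 0.831104
R(suction strainer) = exp(−0.000048 × 5000) = 0.786628
Parallel (seal-flush unit and centrifugal pump): 1 − (1 − 0.790571)(1 − 0.831104) = 0.964628
Series ([0.964628] and suction strainer): 0.964628 × 0.786628 = 0.7588

0.7588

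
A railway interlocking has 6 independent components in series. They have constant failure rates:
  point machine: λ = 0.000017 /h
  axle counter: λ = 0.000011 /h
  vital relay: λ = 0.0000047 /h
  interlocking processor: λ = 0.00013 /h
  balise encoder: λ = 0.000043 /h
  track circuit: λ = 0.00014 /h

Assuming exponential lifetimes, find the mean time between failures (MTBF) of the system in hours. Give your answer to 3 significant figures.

2890

Series of exponential components: λ_sys = Σ λ_i
λ_sys = 0.000017 + 0.000011 + 0.0000047 + 0.00013 + 0.000043 + 0.00014 = 3.4570e-04 /h
MTBF = 1 / λ_sys = 2890 h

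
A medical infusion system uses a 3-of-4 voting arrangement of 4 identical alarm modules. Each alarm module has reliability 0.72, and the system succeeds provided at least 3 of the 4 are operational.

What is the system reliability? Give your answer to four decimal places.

0.6868

R = Σ_{i=3}^{4} C(4,i) p^i (1−p)^{4−i} with p = 0.72
C(4,3)·0.72^3·0.28^1 = 0.418038
C(4,4)·0.72^4·0.28^0 = 0.268739
Sum = 0.6868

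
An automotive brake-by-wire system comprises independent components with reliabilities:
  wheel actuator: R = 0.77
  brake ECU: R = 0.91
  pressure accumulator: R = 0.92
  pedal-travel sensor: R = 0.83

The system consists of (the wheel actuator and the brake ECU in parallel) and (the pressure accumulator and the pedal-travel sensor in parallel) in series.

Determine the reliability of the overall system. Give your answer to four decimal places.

Parallel (wheel actuator and brake ECU): 1 − (1 − 0.770000)(1 − 0.910000) = 0.979300
Parallel (pressure accumulator and pedal-travel sensor): 1 − (1 − 0.920000)(1 − 0.830000) = 0.986400
Series ([0.979300] and [0.986400]): 0.979300 × 0.986400 = 0.9660

0.9660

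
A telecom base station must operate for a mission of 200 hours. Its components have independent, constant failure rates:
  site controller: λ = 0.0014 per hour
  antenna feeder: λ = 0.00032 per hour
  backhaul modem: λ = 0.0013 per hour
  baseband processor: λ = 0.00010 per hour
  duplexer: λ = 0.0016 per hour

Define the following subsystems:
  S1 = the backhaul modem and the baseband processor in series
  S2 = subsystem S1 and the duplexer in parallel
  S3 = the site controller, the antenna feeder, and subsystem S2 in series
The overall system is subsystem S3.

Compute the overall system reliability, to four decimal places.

R(site controller) = exp(−0.0014 × 200) = 0.755784
R(antenna feeder) = exp(−0.00032 × 200) = 0.938005
R(backhaul modem) = exp(−0.0013 × 200) = 0.771052
R(baseband processor) = exp(−0.00010 × 200) = 0.980199
R(duplexer) = exp(−0.0016 × 200) = 0.726149
Series (backhaul modem and baseband processor): 0.771052 × 0.980199 = 0.755784
Parallel ([0.755784] and duplexer): 1 − (1 − 0.755784)(1 − 0.726149) = 0.933121
Series (site controller, antenna feeder, and [0.933121]): 0.755784 × 0.938005 × 0.933121 = 0.6615

0.6615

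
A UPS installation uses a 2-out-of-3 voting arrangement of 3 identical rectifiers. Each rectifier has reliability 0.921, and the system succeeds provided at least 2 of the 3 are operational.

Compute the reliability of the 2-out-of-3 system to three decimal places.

0.982

R = Σ_{i=2}^{3} C(3,i) p^i (1−p)^{3−i} with p = 0.921
C(3,2)·0.921^2·0.079^1 = 0.20103
C(3,3)·0.921^3·0.079^0 = 0.78123
Sum = 0.982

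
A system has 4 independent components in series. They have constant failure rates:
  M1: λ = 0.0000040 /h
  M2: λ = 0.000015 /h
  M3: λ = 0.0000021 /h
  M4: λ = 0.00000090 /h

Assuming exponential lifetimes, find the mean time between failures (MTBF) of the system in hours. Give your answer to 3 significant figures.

45500

Series of exponential components: λ_sys = Σ λ_i
λ_sys = 0.0000040 + 0.000015 + 0.0000021 + 0.00000090 = 2.2000e-05 /h
MTBF = 1 / λ_sys = 45500 h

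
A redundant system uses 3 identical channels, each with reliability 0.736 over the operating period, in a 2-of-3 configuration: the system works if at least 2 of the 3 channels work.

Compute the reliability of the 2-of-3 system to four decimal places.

R = Σ_{i=2}^{3} C(3,i) p^i (1−p)^{3−i} with p = 0.736
C(3,2)·0.736^2·0.264^1 = 0.429023
C(3,3)·0.736^3·0.264^0 = 0.398688
Sum = 0.8277

0.8277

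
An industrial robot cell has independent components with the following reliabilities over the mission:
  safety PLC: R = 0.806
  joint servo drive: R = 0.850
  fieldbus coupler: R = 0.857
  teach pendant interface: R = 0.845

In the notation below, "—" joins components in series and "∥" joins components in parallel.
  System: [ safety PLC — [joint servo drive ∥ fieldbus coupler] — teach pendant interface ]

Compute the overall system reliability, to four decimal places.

0.6665

Parallel (joint servo drive and fieldbus coupler): 1 − (1 − 0.850000)(1 − 0.857000) = 0.978550
Series (safety PLC, [0.978550], and teach pendant interface): 0.806000 × 0.978550 × 0.845000 = 0.6665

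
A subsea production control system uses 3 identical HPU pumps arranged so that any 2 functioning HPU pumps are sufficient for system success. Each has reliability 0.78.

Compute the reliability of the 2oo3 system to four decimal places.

0.8761

R = Σ_{i=2}^{3} C(3,i) p^i (1−p)^{3−i} with p = 0.78
C(3,2)·0.78^2·0.22^1 = 0.401544
C(3,3)·0.78^3·0.22^0 = 0.474552
Sum = 0.8761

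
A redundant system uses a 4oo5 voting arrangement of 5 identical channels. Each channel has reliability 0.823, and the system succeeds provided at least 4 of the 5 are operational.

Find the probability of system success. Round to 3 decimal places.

R = Σ_{i=4}^{5} C(5,i) p^i (1−p)^{5−i} with p = 0.823
C(5,4)·0.823^4·0.177^1 = 0.40602
C(5,5)·0.823^5·0.177^0 = 0.37757
Sum = 0.784

0.784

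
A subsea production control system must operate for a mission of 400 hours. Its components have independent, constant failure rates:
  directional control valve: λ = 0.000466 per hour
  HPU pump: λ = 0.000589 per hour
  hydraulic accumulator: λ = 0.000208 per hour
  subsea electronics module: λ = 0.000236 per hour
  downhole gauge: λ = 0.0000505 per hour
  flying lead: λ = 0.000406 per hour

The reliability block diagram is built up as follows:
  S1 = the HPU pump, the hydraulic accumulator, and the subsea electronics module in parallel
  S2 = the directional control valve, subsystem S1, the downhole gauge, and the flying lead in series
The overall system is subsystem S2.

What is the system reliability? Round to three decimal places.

0.690

R(directional control valve) = exp(−0.000466 × 400) = 0.82994
R(HPU pump) = exp(−0.000589 × 400) = 0.79010
R(hydraulic accumulator) = exp(−0.000208 × 400) = 0.92017
R(subsea electronics module) = exp(−0.000236 × 400) = 0.90992
R(downhole gauge) = exp(−0.0000505 × 400) = 0.98000
R(flying lead) = exp(−0.000406 × 400) = 0.85010
Parallel (HPU pump, hydraulic accumulator, and subsea electronics module): 1 − (1 − 0.79010)(1 − 0.92017)(1 − 0.90992) = 0.99849
Series (directional control valve, [0.99849], downhole gauge, and flying lead): 0.82994 × 0.99849 × 0.98000 × 0.85010 = 0.690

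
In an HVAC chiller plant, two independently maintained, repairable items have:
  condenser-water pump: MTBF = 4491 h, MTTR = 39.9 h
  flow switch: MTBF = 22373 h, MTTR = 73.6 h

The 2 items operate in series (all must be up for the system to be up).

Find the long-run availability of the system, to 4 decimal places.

A(condenser-water pump) = MTBF/(MTBF+MTTR) = 4491/(4491+39.9) = 0.991194
A(flow switch) = MTBF/(MTBF+MTTR) = 22373/(22373+73.6) = 0.996721
Series availability: 0.991194 × 0.996721 = 0.9879

0.9879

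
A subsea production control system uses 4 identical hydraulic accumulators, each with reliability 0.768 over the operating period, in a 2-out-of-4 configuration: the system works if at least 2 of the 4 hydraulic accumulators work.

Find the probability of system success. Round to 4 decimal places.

R = Σ_{i=2}^{4} C(4,i) p^i (1−p)^{4−i} with p = 0.768
C(4,2)·0.768^2·0.232^2 = 0.190480
C(4,3)·0.768^3·0.232^1 = 0.420370
C(4,4)·0.768^4·0.232^0 = 0.347892
Sum = 0.9587

0.9587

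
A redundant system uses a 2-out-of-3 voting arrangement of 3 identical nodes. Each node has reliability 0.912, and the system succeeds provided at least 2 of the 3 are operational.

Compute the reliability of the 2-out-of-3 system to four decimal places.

0.9781

R = Σ_{i=2}^{3} C(3,i) p^i (1−p)^{3−i} with p = 0.912
C(3,2)·0.912^2·0.088^1 = 0.219580
C(3,3)·0.912^3·0.088^0 = 0.758551
Sum = 0.9781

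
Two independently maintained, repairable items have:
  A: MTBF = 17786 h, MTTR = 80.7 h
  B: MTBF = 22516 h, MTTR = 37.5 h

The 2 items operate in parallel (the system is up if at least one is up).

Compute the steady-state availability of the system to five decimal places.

0.99999

A(A) = MTBF/(MTBF+MTTR) = 17786/(17786+80.7) = 0.995483
A(B) = MTBF/(MTBF+MTTR) = 22516/(22516+37.5) = 0.998337
Parallel availability: 1 − (1 − 0.995483)(1 − 0.998337) = 0.99999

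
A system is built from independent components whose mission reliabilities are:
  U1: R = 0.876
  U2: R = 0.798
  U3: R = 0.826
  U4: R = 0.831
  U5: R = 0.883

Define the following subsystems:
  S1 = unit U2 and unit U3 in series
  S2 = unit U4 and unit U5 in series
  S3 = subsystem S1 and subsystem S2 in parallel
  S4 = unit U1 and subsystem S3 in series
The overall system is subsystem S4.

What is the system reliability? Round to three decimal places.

Series (U2 and U3): 0.79800 × 0.82600 = 0.65915
Series (U4 and U5): 0.83100 × 0.88300 = 0.73377
Parallel ([0.65915] and [0.73377]): 1 − (1 − 0.65915)(1 − 0.73377) = 0.90926
Series (U1 and [0.90926]): 0.87600 × 0.90926 = 0.797

0.797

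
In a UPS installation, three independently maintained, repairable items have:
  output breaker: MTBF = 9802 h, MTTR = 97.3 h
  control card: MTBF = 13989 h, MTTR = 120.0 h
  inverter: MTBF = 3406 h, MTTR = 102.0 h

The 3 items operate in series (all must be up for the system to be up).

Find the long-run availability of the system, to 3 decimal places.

A(output breaker) = MTBF/(MTBF+MTTR) = 9802/(9802+97.3) = 0.990171
A(control card) = MTBF/(MTBF+MTTR) = 13989/(13989+120.0) = 0.991495
A(inverter) = MTBF/(MTBF+MTTR) = 3406/(3406+102.0) = 0.970924
Series availability: 0.990171 × 0.991495 × 0.970924 = 0.953

0.953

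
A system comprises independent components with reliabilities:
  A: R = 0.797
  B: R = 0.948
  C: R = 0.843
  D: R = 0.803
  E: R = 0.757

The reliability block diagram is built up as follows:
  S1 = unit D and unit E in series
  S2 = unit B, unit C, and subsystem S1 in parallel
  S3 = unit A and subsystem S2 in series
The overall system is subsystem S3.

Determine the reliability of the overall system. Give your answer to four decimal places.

0.7944

Series (D and E): 0.803000 × 0.757000 = 0.607871
Parallel (B, C, and [0.607871]): 1 − (1 − 0.948000)(1 − 0.843000)(1 − 0.607871) = 0.996799
Series (A and [0.996799]): 0.797000 × 0.996799 = 0.7944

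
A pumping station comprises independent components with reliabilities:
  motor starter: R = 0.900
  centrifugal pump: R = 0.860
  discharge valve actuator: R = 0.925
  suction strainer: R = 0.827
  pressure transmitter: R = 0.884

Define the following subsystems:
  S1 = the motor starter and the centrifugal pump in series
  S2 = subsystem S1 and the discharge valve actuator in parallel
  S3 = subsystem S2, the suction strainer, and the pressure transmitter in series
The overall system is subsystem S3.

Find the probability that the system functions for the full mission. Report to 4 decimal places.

Series (motor starter and centrifugal pump): 0.900000 × 0.860000 = 0.774000
Parallel ([0.774000] and discharge valve actuator): 1 − (1 − 0.774000)(1 − 0.925000) = 0.983050
Series ([0.983050], suction strainer, and pressure transmitter): 0.983050 × 0.827000 × 0.884000 = 0.7187

0.7187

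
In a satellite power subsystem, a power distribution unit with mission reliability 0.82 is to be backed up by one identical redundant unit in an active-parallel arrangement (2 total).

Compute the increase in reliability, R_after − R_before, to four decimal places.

R_before = 0.82
R_after = 1 − (1 − 0.82)^2 = 0.9676
ΔR = 0.9676 − 0.82 = 0.1476

0.1476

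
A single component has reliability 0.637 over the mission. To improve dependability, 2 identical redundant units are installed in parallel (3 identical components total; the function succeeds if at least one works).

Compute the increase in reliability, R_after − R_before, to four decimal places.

R_before = 0.637
R_after = 1 − (1 − 0.637)^3 = 0.9522
ΔR = 0.9522 − 0.637 = 0.3152

0.3152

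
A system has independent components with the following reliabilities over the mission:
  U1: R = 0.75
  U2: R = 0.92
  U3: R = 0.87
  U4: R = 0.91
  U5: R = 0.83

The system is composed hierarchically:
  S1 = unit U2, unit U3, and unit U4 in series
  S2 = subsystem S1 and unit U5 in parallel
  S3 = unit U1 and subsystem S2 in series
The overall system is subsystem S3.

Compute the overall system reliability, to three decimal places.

Series (U2, U3, and U4): 0.92000 × 0.87000 × 0.91000 = 0.72836
Parallel ([0.72836] and U5): 1 − (1 − 0.72836)(1 − 0.83000) = 0.95382
Series (U1 and [0.95382]): 0.75000 × 0.95382 = 0.715

0.715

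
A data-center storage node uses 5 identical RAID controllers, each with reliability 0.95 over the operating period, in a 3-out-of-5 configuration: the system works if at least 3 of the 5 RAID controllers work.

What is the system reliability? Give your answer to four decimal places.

0.9988

R = Σ_{i=3}^{5} C(5,i) p^i (1−p)^{5−i} with p = 0.95
C(5,3)·0.95^3·0.05^2 = 0.021434
C(5,4)·0.95^4·0.05^1 = 0.203627
C(5,5)·0.95^5·0.05^0 = 0.773781
Sum = 0.9988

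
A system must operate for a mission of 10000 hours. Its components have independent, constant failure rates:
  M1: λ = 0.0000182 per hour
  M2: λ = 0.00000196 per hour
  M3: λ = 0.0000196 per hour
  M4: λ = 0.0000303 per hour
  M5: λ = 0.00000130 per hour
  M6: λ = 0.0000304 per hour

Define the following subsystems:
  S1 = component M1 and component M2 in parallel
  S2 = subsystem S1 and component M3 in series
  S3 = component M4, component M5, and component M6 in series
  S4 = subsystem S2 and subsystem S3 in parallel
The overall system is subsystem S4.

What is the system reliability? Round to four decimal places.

0.9165

R(M1) = exp(−0.0000182 × 10000) = 0.833601
R(M2) = exp(−0.00000196 × 10000) = 0.980591
R(M3) = exp(−0.0000196 × 10000) = 0.822012
R(M4) = exp(−0.0000303 × 10000) = 0.738599
R(M5) = exp(−0.00000130 × 10000) = 0.987084
R(M6) = exp(−0.0000304 × 10000) = 0.737861
Parallel (M1 and M2): 1 − (1 − 0.833601)(1 − 0.980591) = 0.996770
Series ([0.996770] and M3): 0.996770 × 0.822012 = 0.819357
Series (M4, M5, and M6): 0.738599 × 0.987084 × 0.737861 = 0.537944
Parallel ([0.819357] and [0.537944]): 1 − (1 − 0.819357)(1 − 0.537944) = 0.9165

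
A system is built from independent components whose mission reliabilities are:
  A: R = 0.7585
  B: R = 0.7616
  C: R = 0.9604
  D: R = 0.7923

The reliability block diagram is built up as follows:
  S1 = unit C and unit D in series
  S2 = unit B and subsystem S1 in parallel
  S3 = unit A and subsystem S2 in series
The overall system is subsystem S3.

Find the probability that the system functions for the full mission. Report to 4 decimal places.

Series (C and D): 0.960400 × 0.792300 = 0.760925
Parallel (B and [0.760925]): 1 − (1 − 0.761600)(1 − 0.760925) = 0.943005
Series (A and [0.943005]): 0.758500 × 0.943005 = 0.7153

0.7153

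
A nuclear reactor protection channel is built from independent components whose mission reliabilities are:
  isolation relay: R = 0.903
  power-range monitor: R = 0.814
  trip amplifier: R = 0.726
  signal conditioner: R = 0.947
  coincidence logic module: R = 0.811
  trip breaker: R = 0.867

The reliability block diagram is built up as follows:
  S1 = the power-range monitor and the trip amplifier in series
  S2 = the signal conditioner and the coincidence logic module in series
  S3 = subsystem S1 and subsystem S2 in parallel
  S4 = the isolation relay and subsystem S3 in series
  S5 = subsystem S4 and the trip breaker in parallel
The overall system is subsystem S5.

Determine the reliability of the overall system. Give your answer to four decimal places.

0.9757

Series (power-range monitor and trip amplifier): 0.814000 × 0.726000 = 0.590964
Series (signal conditioner and coincidence logic module): 0.947000 × 0.811000 = 0.768017
Parallel ([0.590964] and [0.768017]): 1 − (1 − 0.590964)(1 − 0.768017) = 0.905111
Series (isolation relay and [0.905111]): 0.903000 × 0.905111 = 0.817315
Parallel ([0.817315] and trip breaker): 1 − (1 − 0.817315)(1 − 0.867000) = 0.9757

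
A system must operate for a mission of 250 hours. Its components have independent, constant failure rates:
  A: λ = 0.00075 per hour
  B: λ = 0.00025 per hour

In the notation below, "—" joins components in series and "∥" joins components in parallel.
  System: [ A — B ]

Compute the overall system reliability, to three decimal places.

R(A) = exp(−0.00075 × 250) = 0.82903
R(B) = exp(−0.00025 × 250) = 0.93941
Series (A and B): 0.82903 × 0.93941 = 0.779

0.779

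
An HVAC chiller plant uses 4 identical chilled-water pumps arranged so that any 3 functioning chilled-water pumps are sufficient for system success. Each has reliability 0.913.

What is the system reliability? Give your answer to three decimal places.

0.960

R = Σ_{i=3}^{4} C(4,i) p^i (1−p)^{4−i} with p = 0.913
C(4,3)·0.913^3·0.087^1 = 0.26484
C(4,4)·0.913^4·0.087^0 = 0.69484
Sum = 0.960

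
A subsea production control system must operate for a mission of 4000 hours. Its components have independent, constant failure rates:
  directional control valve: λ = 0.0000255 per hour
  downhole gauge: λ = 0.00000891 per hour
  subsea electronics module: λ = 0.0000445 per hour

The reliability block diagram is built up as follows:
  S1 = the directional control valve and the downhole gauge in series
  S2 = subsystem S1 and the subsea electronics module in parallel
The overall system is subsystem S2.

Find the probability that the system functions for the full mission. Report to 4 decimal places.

0.9790

R(directional control valve) = exp(−0.0000255 × 4000) = 0.903030
R(downhole gauge) = exp(−0.00000891 × 4000) = 0.964988
R(subsea electronics module) = exp(−0.0000445 × 4000) = 0.836942
Series (directional control valve and downhole gauge): 0.903030 × 0.964988 = 0.871413
Parallel ([0.871413] and subsea electronics module): 1 − (1 − 0.871413)(1 − 0.836942) = 0.9790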